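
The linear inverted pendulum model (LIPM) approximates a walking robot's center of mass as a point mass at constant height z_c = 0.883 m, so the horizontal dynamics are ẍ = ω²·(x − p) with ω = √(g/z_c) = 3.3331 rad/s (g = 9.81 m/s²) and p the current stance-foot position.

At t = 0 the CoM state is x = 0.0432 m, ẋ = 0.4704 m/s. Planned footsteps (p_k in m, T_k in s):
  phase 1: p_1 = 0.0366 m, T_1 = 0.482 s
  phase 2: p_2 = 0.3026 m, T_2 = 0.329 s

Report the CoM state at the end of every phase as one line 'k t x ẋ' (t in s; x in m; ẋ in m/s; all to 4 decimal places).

phase 1: p=0.0366, T=0.482, ωT=1.606554, cosh=2.593090, sinh=2.392512; start (x,ẋ)=(0.043200, 0.470400) → end (x,ẋ)=(0.391369, 1.272421)
phase 2: p=0.3026, T=0.329, ωT=1.096590, cosh=1.663974, sinh=1.329965; start (x,ẋ)=(0.391369, 1.272421) → end (x,ẋ)=(0.958028, 2.510781)

1 0.4820 0.3914 1.2724
2 0.8110 0.9580 2.5108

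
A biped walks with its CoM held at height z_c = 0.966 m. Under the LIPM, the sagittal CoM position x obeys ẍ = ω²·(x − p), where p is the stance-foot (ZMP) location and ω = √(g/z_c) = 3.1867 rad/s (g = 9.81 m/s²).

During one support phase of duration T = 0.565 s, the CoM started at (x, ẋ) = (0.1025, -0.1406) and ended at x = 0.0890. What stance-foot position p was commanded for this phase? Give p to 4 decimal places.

p = 0.0473

ωT = 3.1867·0.565 = 1.800485; cosh(ωT) = 3.108902, sinh(ωT) = 2.943683
x(T) = p + (x₀−p)·cosh(ωT) + (ẋ₀/ω)·sinh(ωT) ⇒ p·(1 − cosh) = x(T) − x₀·cosh − (ẋ₀/ω)·sinh
numerator   = 0.0890 − (0.1025)·3.108902 − (-0.1406/3.1867)·2.943683 = -0.099785
denominator = 1 − 3.108902 = -2.108902
p = -0.099785 / -2.108902 = 0.0473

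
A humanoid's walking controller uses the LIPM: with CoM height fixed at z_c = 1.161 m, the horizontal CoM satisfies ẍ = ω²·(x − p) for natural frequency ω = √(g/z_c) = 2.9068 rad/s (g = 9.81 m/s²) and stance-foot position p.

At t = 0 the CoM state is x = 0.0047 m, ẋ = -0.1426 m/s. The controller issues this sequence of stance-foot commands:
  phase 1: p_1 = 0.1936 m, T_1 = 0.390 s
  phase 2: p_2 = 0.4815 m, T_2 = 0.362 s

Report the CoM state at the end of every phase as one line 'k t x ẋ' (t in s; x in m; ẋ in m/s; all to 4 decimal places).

phase 1: p=0.1936, T=0.390, ωT=1.133652, cosh=1.714419, sinh=1.392563; start (x,ẋ)=(0.004700, -0.142600) → end (x,ẋ)=(-0.198569, -1.009125)
phase 2: p=0.4815, T=0.362, ωT=1.052262, cosh=1.606634, sinh=1.257487; start (x,ẋ)=(-0.198569, -1.009125) → end (x,ẋ)=(-1.047672, -4.107127)

1 0.3900 -0.1986 -1.0091
2 0.7520 -1.0477 -4.1071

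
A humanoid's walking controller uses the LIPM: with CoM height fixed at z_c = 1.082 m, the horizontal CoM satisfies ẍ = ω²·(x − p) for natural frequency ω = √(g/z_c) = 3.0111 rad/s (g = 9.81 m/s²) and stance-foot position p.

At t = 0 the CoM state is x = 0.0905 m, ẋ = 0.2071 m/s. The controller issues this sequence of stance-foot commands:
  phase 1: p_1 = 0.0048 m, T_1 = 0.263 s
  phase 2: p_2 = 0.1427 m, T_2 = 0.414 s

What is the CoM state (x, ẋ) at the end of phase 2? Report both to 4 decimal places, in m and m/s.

x = 0.4773, ẋ = 1.1202

phase 1: p=0.0048, T=0.263, ωT=0.791919, cosh=1.330302, sinh=0.877327; start (x,ẋ)=(0.090500, 0.207100) → end (x,ẋ)=(0.179148, 0.501901)
phase 2: p=0.1427, T=0.414, ωT=1.246595, cosh=1.882981, sinh=1.595499; start (x,ẋ)=(0.179148, 0.501901) → end (x,ẋ)=(0.477275, 1.120176)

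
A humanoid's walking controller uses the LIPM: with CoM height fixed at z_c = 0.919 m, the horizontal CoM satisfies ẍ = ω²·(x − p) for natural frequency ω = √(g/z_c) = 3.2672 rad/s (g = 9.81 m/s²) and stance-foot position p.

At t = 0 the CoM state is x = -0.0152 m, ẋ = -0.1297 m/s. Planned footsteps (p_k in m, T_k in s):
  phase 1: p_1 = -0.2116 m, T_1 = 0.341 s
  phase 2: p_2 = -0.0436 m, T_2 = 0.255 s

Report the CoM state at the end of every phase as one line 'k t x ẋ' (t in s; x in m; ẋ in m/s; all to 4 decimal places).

phase 1: p=-0.2116, T=0.341, ωT=1.114115, cosh=1.687538, sinh=1.359333; start (x,ẋ)=(-0.015200, -0.129700) → end (x,ẋ)=(0.065870, 0.653380)
phase 2: p=-0.0436, T=0.255, ωT=0.833136, cosh=1.367603, sinh=0.932919; start (x,ẋ)=(0.065870, 0.653380) → end (x,ẋ)=(0.292679, 1.227234)

1 0.3410 0.0659 0.6534
2 0.5960 0.2927 1.2272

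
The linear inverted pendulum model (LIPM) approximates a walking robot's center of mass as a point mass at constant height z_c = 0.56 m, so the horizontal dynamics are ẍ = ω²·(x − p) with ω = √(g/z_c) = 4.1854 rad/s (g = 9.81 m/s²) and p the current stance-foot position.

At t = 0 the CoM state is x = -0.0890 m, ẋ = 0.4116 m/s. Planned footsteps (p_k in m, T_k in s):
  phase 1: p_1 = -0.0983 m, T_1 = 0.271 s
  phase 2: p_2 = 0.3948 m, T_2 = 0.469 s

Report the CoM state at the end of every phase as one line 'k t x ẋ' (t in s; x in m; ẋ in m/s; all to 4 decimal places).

phase 1: p=-0.0983, T=0.271, ωT=1.134243, cosh=1.715243, sinh=1.393578; start (x,ẋ)=(-0.089000, 0.411600) → end (x,ẋ)=(0.054699, 0.760238)
phase 2: p=0.3948, T=0.469, ωT=1.962953, cosh=3.630381, sinh=3.489938; start (x,ẋ)=(0.054699, 0.760238) → end (x,ẋ)=(-0.205983, -2.207833)

1 0.2710 0.0547 0.7602
2 0.7400 -0.2060 -2.2078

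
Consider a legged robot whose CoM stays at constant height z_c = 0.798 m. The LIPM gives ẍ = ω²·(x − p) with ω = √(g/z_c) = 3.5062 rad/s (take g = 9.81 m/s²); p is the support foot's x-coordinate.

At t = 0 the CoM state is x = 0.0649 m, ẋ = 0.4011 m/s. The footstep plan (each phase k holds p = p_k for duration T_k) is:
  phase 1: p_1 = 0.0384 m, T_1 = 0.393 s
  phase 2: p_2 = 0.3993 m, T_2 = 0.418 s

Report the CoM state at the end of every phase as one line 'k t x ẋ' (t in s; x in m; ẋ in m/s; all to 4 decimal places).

1 0.3930 0.3068 1.0187
2 0.8110 0.7837 1.6581

phase 1: p=0.0384, T=0.393, ωT=1.377937, cosh=2.109403, sinh=1.857305; start (x,ẋ)=(0.064900, 0.401100) → end (x,ẋ)=(0.306770, 1.018652)
phase 2: p=0.3993, T=0.418, ωT=1.465592, cosh=2.280523, sinh=2.049581; start (x,ẋ)=(0.306770, 1.018652) → end (x,ẋ)=(0.783745, 1.658115)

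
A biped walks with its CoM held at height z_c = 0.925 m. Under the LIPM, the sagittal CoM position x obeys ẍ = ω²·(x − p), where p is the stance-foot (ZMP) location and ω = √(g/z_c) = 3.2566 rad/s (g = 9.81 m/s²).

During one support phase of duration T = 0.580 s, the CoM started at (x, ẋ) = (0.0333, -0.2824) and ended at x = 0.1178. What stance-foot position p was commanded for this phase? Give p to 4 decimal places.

p = -0.1198

ωT = 3.2566·0.580 = 1.888828; cosh(ωT) = 3.381432, sinh(ωT) = 3.230183
x(T) = p + (x₀−p)·cosh(ωT) + (ẋ₀/ω)·sinh(ωT) ⇒ p·(1 − cosh) = x(T) − x₀·cosh − (ẋ₀/ω)·sinh
numerator   = 0.1178 − (0.0333)·3.381432 − (-0.2824/3.2566)·3.230183 = 0.285308
denominator = 1 − 3.381432 = -2.381432
p = 0.285308 / -2.381432 = -0.1198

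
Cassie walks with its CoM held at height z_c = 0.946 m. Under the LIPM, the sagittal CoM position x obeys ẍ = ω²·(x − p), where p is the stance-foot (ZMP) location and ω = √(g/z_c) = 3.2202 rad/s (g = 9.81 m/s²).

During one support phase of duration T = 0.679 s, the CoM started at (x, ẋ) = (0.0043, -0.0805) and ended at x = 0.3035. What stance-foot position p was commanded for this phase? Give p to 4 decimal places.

p = -0.1123

ωT = 3.2202·0.679 = 2.186516; cosh(ωT) = 4.508221, sinh(ωT) = 4.395914
x(T) = p + (x₀−p)·cosh(ωT) + (ẋ₀/ω)·sinh(ωT) ⇒ p·(1 − cosh) = x(T) − x₀·cosh − (ẋ₀/ω)·sinh
numerator   = 0.3035 − (0.0043)·4.508221 − (-0.0805/3.2202)·4.395914 = 0.394006
denominator = 1 − 4.508221 = -3.508221
p = 0.394006 / -3.508221 = -0.1123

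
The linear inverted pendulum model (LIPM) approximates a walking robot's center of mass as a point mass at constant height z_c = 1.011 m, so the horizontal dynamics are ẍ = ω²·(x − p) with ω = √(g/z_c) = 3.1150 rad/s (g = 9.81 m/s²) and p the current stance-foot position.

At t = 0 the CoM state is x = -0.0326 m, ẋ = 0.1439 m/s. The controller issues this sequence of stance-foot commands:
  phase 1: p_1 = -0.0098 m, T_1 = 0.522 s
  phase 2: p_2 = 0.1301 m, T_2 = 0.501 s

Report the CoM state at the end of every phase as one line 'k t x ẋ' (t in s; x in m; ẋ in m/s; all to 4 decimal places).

1 0.5220 0.0429 0.2064
2 1.0230 0.0641 -0.1053

phase 1: p=-0.0098, T=0.522, ωT=1.626030, cosh=2.640181, sinh=2.443472; start (x,ẋ)=(-0.032600, 0.143900) → end (x,ẋ)=(0.042882, 0.206382)
phase 2: p=0.1301, T=0.501, ωT=1.560615, cosh=2.485878, sinh=2.275871; start (x,ẋ)=(0.042882, 0.206382) → end (x,ẋ)=(0.064073, -0.105278)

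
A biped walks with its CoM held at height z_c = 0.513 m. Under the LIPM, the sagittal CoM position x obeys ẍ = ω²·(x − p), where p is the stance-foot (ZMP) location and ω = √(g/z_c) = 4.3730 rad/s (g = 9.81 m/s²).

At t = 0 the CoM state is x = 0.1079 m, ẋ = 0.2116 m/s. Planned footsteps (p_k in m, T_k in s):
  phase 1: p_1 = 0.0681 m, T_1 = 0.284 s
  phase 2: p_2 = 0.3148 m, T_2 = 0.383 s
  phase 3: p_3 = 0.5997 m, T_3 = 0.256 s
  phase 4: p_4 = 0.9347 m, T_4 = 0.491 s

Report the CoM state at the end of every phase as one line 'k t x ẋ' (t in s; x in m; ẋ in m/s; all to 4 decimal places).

phase 1: p=0.0681, T=0.284, ωT=1.241932, cosh=1.875561, sinh=1.586735; start (x,ẋ)=(0.107900, 0.211600) → end (x,ẋ)=(0.219526, 0.673033)
phase 2: p=0.3148, T=0.383, ωT=1.674859, cosh=2.762689, sinh=2.575354; start (x,ẋ)=(0.219526, 0.673033) → end (x,ẋ)=(0.447951, 0.786402)
phase 3: p=0.5997, T=0.256, ωT=1.119488, cosh=1.694866, sinh=1.368419; start (x,ẋ)=(0.447951, 0.786402) → end (x,ẋ)=(0.588590, 0.424765)
phase 4: p=0.9347, T=0.491, ωT=2.147143, cosh=4.338592, sinh=4.221775; start (x,ẋ)=(0.588590, 0.424765) → end (x,ẋ)=(-0.156852, -4.546931)

1 0.2840 0.2195 0.6730
2 0.6670 0.4480 0.7864
3 0.9230 0.5886 0.4248
4 1.4140 -0.1569 -4.5469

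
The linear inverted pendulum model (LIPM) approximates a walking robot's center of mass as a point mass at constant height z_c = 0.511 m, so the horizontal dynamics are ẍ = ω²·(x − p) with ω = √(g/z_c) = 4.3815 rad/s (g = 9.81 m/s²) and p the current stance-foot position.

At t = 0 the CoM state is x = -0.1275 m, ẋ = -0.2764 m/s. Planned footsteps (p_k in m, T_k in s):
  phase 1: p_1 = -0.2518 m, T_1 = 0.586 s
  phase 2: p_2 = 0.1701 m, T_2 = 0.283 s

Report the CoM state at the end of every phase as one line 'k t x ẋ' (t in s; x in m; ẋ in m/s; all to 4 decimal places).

phase 1: p=-0.2518, T=0.586, ωT=2.567559, cosh=6.555346, sinh=6.478624; start (x,ẋ)=(-0.127500, -0.276400) → end (x,ẋ)=(0.154336, 1.716493)
phase 2: p=0.1701, T=0.283, ωT=1.239964, cosh=1.872443, sinh=1.583048; start (x,ẋ)=(0.154336, 1.716493) → end (x,ẋ)=(0.760756, 3.104693)

1 0.5860 0.1543 1.7165
2 0.8690 0.7608 3.1047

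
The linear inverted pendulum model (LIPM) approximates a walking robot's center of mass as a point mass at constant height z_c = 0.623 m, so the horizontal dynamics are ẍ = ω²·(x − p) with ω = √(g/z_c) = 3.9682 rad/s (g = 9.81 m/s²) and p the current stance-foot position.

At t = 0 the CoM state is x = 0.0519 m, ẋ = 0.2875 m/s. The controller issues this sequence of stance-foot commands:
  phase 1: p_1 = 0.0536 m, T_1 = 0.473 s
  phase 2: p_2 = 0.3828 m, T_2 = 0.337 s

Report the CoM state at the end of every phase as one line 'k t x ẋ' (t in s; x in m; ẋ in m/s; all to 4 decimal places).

1 0.4730 0.2791 0.9397
2 0.8100 0.5915 1.1829

phase 1: p=0.0536, T=0.473, ωT=1.876959, cosh=3.343329, sinh=3.190274; start (x,ẋ)=(0.051900, 0.287500) → end (x,ẋ)=(0.279055, 0.939686)
phase 2: p=0.3828, T=0.337, ωT=1.337283, cosh=2.035620, sinh=1.773062; start (x,ẋ)=(0.279055, 0.939686) → end (x,ẋ)=(0.591483, 1.182906)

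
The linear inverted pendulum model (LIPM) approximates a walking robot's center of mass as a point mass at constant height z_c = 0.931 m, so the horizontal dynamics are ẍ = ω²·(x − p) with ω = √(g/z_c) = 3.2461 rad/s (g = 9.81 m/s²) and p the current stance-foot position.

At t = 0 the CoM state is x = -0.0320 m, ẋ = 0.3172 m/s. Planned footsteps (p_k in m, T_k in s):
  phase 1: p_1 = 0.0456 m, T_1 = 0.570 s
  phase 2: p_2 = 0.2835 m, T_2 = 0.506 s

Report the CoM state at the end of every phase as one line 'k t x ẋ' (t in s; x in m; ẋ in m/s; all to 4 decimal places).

phase 1: p=0.0456, T=0.570, ωT=1.850277, cosh=3.259388, sinh=3.102194; start (x,ẋ)=(-0.032000, 0.317200) → end (x,ẋ)=(0.095809, 0.252443)
phase 2: p=0.2835, T=0.506, ωT=1.642527, cosh=2.680851, sinh=2.487360; start (x,ẋ)=(0.095809, 0.252443) → end (x,ẋ)=(-0.026233, -0.838692)

1 0.5700 0.0958 0.2524
2 1.0760 -0.0262 -0.8387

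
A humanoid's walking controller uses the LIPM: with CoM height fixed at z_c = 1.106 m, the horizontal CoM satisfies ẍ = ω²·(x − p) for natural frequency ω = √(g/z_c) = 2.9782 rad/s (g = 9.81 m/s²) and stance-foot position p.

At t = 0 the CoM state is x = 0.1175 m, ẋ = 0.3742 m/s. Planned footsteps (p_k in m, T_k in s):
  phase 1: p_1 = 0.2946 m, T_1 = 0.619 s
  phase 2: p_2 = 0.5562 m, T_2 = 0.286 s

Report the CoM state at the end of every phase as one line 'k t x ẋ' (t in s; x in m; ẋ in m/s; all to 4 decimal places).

1 0.6190 0.1081 -0.4128
2 0.9050 -0.1974 -1.8511

phase 1: p=0.2946, T=0.619, ωT=1.843506, cosh=3.238457, sinh=3.080195; start (x,ẋ)=(0.117500, 0.374200) → end (x,ẋ)=(0.108085, -0.412785)
phase 2: p=0.5562, T=0.286, ωT=0.851765, cosh=1.385221, sinh=0.958560; start (x,ẋ)=(0.108085, -0.412785) → end (x,ẋ)=(-0.197397, -1.851070)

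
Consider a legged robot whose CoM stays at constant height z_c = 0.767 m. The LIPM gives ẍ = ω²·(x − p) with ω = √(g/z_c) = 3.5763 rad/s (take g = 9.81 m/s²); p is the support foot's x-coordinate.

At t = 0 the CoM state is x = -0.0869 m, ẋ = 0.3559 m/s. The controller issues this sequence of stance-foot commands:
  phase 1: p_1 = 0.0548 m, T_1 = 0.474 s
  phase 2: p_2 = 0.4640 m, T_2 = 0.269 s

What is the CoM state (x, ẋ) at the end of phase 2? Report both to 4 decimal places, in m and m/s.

phase 1: p=0.0548, T=0.474, ωT=1.695166, cosh=2.815560, sinh=2.631991; start (x,ẋ)=(-0.086900, 0.355900) → end (x,ẋ)=(-0.082239, -0.331735)
phase 2: p=0.4640, T=0.269, ωT=0.962025, cosh=1.499554, sinh=1.117436; start (x,ẋ)=(-0.082239, -0.331735) → end (x,ẋ)=(-0.458767, -2.680380)

x = -0.4588, ẋ = -2.6804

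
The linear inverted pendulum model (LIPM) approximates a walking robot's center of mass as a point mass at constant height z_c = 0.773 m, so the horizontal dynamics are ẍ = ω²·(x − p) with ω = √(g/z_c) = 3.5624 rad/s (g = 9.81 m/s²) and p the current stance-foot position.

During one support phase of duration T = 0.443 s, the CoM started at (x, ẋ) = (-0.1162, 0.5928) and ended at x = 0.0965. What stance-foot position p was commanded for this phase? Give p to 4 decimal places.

p = -0.0026

ωT = 3.5624·0.443 = 1.578143; cosh(ωT) = 2.526154, sinh(ωT) = 2.319796
x(T) = p + (x₀−p)·cosh(ωT) + (ẋ₀/ω)·sinh(ωT) ⇒ p·(1 − cosh) = x(T) − x₀·cosh − (ẋ₀/ω)·sinh
numerator   = 0.0965 − (-0.1162)·2.526154 − (0.5928/3.5624)·2.319796 = 0.004014
denominator = 1 − 2.526154 = -1.526154
p = 0.004014 / -1.526154 = -0.0026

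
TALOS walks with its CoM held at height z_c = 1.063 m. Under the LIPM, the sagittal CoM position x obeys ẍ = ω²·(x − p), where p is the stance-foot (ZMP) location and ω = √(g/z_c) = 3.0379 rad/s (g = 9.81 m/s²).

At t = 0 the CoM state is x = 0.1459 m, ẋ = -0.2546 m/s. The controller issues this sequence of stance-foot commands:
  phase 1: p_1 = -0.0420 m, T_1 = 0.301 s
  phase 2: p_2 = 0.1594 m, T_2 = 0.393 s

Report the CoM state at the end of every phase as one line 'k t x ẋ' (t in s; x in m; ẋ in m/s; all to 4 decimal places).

phase 1: p=-0.0420, T=0.301, ωT=0.914408, cosh=1.448026, sinh=1.047272; start (x,ẋ)=(0.145900, -0.254600) → end (x,ẋ)=(0.142314, 0.229138)
phase 2: p=0.1594, T=0.393, ωT=1.193895, cosh=1.801474, sinh=1.498435; start (x,ẋ)=(0.142314, 0.229138) → end (x,ẋ)=(0.241642, 0.335010)

1 0.3010 0.1423 0.2291
2 0.6940 0.2416 0.3350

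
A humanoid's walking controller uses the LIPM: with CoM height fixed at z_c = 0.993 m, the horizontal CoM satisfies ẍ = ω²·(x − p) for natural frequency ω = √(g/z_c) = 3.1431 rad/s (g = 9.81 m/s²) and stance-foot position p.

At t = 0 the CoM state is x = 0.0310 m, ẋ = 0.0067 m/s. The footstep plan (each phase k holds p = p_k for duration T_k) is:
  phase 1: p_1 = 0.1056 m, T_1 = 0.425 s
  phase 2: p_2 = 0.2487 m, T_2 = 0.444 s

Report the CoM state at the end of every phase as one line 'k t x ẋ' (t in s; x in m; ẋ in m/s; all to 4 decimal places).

1 0.4250 -0.0423 -0.4014
2 0.8690 -0.6167 -2.5929

phase 1: p=0.1056, T=0.425, ωT=1.335817, cosh=2.033023, sinh=1.770080; start (x,ẋ)=(0.031000, 0.006700) → end (x,ẋ)=(-0.042290, -0.401419)
phase 2: p=0.2487, T=0.444, ωT=1.395536, cosh=2.142420, sinh=1.894720; start (x,ẋ)=(-0.042290, -0.401419) → end (x,ẋ)=(-0.616706, -2.592940)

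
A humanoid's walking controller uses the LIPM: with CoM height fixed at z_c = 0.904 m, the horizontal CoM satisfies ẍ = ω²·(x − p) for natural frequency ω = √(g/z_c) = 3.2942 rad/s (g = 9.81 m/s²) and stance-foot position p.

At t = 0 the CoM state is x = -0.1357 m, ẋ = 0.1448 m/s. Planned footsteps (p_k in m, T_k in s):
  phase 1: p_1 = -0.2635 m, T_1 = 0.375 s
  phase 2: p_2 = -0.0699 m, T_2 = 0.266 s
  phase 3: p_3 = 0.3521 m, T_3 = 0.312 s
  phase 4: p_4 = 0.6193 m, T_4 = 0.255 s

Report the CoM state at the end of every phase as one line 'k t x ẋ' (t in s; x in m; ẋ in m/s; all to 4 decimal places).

phase 1: p=-0.2635, T=0.375, ωT=1.235325, cosh=1.865118, sinh=1.574378; start (x,ẋ)=(-0.135700, 0.144800) → end (x,ẋ)=(0.044066, 0.932880)
phase 2: p=-0.0699, T=0.266, ωT=0.876257, cosh=1.409116, sinh=0.992777; start (x,ẋ)=(0.044066, 0.932880) → end (x,ẋ)=(0.371834, 1.687250)
phase 3: p=0.3521, T=0.312, ωT=1.027790, cosh=1.576340, sinh=1.218543; start (x,ẋ)=(0.371834, 1.687250) → end (x,ẋ)=(1.007331, 2.738894)
phase 4: p=0.6193, T=0.255, ωT=0.840021, cosh=1.374059, sinh=0.942357; start (x,ẋ)=(1.007331, 2.738894) → end (x,ẋ)=(1.935980, 4.967970)

1 0.3750 0.0441 0.9329
2 0.6410 0.3718 1.6872
3 0.9530 1.0073 2.7389
4 1.2080 1.9360 4.9680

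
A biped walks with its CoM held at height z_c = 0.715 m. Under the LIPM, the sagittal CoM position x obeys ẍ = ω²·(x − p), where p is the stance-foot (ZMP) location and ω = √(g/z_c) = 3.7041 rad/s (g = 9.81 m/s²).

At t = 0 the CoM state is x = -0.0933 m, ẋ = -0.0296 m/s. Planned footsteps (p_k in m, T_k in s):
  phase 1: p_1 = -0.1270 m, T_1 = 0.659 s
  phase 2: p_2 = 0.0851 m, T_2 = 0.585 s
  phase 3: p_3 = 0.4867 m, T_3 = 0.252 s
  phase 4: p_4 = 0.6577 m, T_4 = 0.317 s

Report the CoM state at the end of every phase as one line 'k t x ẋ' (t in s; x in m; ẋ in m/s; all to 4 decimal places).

phase 1: p=-0.1270, T=0.659, ωT=2.441002, cosh=5.785807, sinh=5.698734; start (x,ẋ)=(-0.093300, -0.029600) → end (x,ẋ)=(0.022442, 0.540103)
phase 2: p=0.0851, T=0.585, ωT=2.166898, cosh=4.422847, sinh=4.308315; start (x,ẋ)=(0.022442, 0.540103) → end (x,ẋ)=(0.436179, 1.388873)
phase 3: p=0.4867, T=0.252, ωT=0.933433, cosh=1.468214, sinh=1.075012; start (x,ẋ)=(0.436179, 1.388873) → end (x,ẋ)=(0.815606, 1.837990)
phase 4: p=0.6577, T=0.317, ωT=1.174200, cosh=1.772309, sinh=1.463243; start (x,ẋ)=(0.815606, 1.837990) → end (x,ẋ)=(1.663626, 4.113339)

1 0.6590 0.0224 0.5401
2 1.2440 0.4362 1.3889
3 1.4960 0.8156 1.8380
4 1.8130 1.6636 4.1133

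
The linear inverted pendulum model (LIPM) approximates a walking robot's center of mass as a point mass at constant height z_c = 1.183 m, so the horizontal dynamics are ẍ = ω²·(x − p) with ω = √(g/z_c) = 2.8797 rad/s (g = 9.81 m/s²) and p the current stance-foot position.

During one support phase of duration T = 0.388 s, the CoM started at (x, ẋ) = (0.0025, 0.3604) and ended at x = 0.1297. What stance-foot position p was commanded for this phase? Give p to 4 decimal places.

ωT = 2.8797·0.388 = 1.117324; cosh(ωT) = 1.691908, sinh(ωT) = 1.364754
x(T) = p + (x₀−p)·cosh(ωT) + (ẋ₀/ω)·sinh(ωT) ⇒ p·(1 − cosh) = x(T) − x₀·cosh − (ẋ₀/ω)·sinh
numerator   = 0.1297 − (0.0025)·1.691908 − (0.3604/2.8797)·1.364754 = -0.045331
denominator = 1 − 1.691908 = -0.691908
p = -0.045331 / -0.691908 = 0.0655

p = 0.0655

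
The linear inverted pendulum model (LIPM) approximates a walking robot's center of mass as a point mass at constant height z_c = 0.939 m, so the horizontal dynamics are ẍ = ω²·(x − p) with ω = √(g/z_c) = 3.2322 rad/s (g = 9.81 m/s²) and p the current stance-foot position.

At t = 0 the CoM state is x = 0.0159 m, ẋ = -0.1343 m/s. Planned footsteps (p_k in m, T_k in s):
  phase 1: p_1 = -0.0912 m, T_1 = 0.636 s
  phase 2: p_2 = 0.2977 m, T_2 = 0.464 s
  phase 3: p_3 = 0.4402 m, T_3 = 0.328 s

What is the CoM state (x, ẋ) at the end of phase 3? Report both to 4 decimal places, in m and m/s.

x = 0.9922, ẋ = 2.0361

phase 1: p=-0.0912, T=0.636, ωT=2.055679, cosh=3.970074, sinh=3.842068; start (x,ẋ)=(0.015900, -0.134300) → end (x,ẋ)=(0.174355, 0.796822)
phase 2: p=0.2977, T=0.464, ωT=1.499741, cosh=2.351858, sinh=2.128670; start (x,ẋ)=(0.174355, 0.796822) → end (x,ẋ)=(0.532382, 1.025361)
phase 3: p=0.4402, T=0.328, ωT=1.060162, cosh=1.616619, sinh=1.270219; start (x,ẋ)=(0.532382, 1.025361) → end (x,ẋ)=(0.992179, 2.036081)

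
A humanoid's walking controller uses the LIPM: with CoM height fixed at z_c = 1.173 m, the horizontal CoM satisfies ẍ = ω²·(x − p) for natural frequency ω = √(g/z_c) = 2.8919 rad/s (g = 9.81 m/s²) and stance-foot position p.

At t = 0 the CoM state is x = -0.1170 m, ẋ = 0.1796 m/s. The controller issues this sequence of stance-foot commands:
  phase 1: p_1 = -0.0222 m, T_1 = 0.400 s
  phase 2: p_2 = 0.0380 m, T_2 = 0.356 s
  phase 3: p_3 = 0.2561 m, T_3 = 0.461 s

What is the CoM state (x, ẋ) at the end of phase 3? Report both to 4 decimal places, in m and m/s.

x = -1.0631, ẋ = -3.6188

phase 1: p=-0.0222, T=0.400, ωT=1.156760, cosh=1.747059, sinh=1.432556; start (x,ẋ)=(-0.117000, 0.179600) → end (x,ẋ)=(-0.098853, -0.078966)
phase 2: p=0.0380, T=0.356, ωT=1.029516, cosh=1.578446, sinh=1.221266; start (x,ẋ)=(-0.098853, -0.078966) → end (x,ẋ)=(-0.211363, -0.607979)
phase 3: p=0.2561, T=0.461, ωT=1.333166, cosh=2.028337, sinh=1.764696; start (x,ẋ)=(-0.211363, -0.607979) → end (x,ẋ)=(-1.063074, -3.618801)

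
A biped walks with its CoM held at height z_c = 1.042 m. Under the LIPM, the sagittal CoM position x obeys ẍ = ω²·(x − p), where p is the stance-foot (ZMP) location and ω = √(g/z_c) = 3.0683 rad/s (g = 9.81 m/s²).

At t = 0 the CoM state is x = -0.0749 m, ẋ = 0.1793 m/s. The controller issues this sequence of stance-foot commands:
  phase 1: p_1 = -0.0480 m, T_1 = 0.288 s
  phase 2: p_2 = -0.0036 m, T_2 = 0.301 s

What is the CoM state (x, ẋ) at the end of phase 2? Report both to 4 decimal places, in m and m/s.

x = 0.0208, ẋ = 0.1718

phase 1: p=-0.0480, T=0.288, ωT=0.883670, cosh=1.416514, sinh=1.003251; start (x,ẋ)=(-0.074900, 0.179300) → end (x,ẋ)=(-0.027478, 0.171175)
phase 2: p=-0.0036, T=0.301, ωT=0.923558, cosh=1.457669, sinh=1.060566; start (x,ẋ)=(-0.027478, 0.171175) → end (x,ẋ)=(0.020761, 0.171815)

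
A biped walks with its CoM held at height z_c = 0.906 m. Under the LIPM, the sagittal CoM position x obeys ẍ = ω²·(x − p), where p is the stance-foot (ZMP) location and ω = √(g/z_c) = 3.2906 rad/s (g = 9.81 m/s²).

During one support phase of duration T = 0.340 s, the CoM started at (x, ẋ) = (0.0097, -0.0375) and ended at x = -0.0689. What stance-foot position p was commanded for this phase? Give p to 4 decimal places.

p = 0.1005

ωT = 3.2906·0.340 = 1.118804; cosh(ωT) = 1.693931, sinh(ωT) = 1.367260
x(T) = p + (x₀−p)·cosh(ωT) + (ẋ₀/ω)·sinh(ωT) ⇒ p·(1 − cosh) = x(T) − x₀·cosh − (ẋ₀/ω)·sinh
numerator   = -0.0689 − (0.0097)·1.693931 − (-0.0375/3.2906)·1.367260 = -0.069750
denominator = 1 − 1.693931 = -0.693931
p = -0.069750 / -0.693931 = 0.1005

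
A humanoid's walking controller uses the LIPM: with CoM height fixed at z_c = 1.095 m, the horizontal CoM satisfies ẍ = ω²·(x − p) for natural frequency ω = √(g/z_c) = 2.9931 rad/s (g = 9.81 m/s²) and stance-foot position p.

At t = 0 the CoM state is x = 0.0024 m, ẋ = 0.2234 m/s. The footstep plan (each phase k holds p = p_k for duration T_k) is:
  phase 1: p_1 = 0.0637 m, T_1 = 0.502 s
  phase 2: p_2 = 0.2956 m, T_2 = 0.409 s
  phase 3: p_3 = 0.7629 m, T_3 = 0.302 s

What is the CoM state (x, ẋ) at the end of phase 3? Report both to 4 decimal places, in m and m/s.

phase 1: p=0.0637, T=0.502, ωT=1.502536, cosh=2.357817, sinh=2.135252; start (x,ẋ)=(0.002400, 0.223400) → end (x,ẋ)=(0.078537, 0.134967)
phase 2: p=0.2956, T=0.409, ωT=1.224178, cosh=1.847684, sinh=1.553685; start (x,ẋ)=(0.078537, 0.134967) → end (x,ẋ)=(-0.035403, -0.760037)
phase 3: p=0.7629, T=0.302, ωT=0.903916, cosh=1.437117, sinh=1.032137; start (x,ẋ)=(-0.035403, -0.760037) → end (x,ẋ)=(-0.646446, -3.558452)

x = -0.6464, ẋ = -3.5585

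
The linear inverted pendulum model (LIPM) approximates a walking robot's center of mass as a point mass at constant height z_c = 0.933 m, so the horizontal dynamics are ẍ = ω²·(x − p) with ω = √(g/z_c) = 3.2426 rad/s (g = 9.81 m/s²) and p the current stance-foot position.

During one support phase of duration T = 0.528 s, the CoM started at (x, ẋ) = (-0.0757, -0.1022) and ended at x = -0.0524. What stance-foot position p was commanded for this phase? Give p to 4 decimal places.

ωT = 3.2426·0.528 = 1.712093; cosh(ωT) = 2.860516, sinh(ωT) = 2.680028
x(T) = p + (x₀−p)·cosh(ωT) + (ẋ₀/ω)·sinh(ωT) ⇒ p·(1 − cosh) = x(T) − x₀·cosh − (ẋ₀/ω)·sinh
numerator   = -0.0524 − (-0.0757)·2.860516 − (-0.1022/3.2426)·2.680028 = 0.248610
denominator = 1 − 2.860516 = -1.860516
p = 0.248610 / -1.860516 = -0.1336

p = -0.1336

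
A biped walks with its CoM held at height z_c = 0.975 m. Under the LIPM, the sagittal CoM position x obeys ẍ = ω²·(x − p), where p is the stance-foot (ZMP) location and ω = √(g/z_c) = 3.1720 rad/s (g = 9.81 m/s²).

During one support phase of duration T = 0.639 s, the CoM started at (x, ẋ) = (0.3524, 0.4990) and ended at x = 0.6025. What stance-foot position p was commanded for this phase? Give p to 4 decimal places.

ωT = 3.1720·0.639 = 2.026908; cosh(ωT) = 3.861161, sinh(ωT) = 3.729419
x(T) = p + (x₀−p)·cosh(ωT) + (ẋ₀/ω)·sinh(ωT) ⇒ p·(1 − cosh) = x(T) − x₀·cosh − (ẋ₀/ω)·sinh
numerator   = 0.6025 − (0.3524)·3.861161 − (0.4990/3.1720)·3.729419 = -1.344863
denominator = 1 − 3.861161 = -2.861161
p = -1.344863 / -2.861161 = 0.4700

p = 0.4700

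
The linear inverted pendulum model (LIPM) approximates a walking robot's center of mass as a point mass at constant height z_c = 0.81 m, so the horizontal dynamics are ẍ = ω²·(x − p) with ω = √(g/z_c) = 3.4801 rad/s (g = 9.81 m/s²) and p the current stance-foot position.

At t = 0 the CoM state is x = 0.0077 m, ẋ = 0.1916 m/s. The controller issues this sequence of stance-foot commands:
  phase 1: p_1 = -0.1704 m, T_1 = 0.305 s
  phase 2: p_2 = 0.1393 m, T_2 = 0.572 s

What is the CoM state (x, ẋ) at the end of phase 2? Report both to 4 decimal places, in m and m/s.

x = 1.4542, ẋ = 4.7029

phase 1: p=-0.1704, T=0.305, ωT=1.061430, cosh=1.618232, sinh=1.272271; start (x,ẋ)=(0.007700, 0.191600) → end (x,ẋ)=(0.187853, 1.098614)
phase 2: p=0.1393, T=0.572, ωT=1.990617, cosh=3.728331, sinh=3.591720; start (x,ẋ)=(0.187853, 1.098614) → end (x,ẋ)=(1.454173, 4.702889)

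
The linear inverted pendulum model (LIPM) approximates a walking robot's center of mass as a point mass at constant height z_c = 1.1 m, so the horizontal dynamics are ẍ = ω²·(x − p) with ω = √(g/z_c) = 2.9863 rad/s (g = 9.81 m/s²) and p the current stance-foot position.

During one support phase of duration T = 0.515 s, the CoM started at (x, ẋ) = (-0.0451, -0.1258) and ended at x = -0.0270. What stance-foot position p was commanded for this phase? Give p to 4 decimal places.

ωT = 2.9863·0.515 = 1.537945; cosh(ωT) = 2.434917, sinh(ωT) = 2.220095
x(T) = p + (x₀−p)·cosh(ωT) + (ẋ₀/ω)·sinh(ωT) ⇒ p·(1 − cosh) = x(T) − x₀·cosh − (ẋ₀/ω)·sinh
numerator   = -0.0270 − (-0.0451)·2.434917 − (-0.1258/2.9863)·2.220095 = 0.176338
denominator = 1 − 2.434917 = -1.434917
p = 0.176338 / -1.434917 = -0.1229

p = -0.1229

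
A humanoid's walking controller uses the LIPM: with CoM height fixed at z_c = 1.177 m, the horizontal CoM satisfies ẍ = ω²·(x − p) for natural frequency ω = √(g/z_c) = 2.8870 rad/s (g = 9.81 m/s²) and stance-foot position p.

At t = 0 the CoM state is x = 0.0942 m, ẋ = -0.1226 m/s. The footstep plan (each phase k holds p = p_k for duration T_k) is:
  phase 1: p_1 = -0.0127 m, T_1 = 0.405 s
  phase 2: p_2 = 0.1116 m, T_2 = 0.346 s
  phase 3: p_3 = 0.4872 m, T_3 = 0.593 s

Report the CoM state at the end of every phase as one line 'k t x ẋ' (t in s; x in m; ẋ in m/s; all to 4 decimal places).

1 0.4050 0.1142 0.2325
2 0.7510 0.2101 0.3673
3 1.3440 0.0357 -1.0929

phase 1: p=-0.0127, T=0.405, ωT=1.169235, cosh=1.765067, sinh=1.454462; start (x,ẋ)=(0.094200, -0.122600) → end (x,ẋ)=(0.114220, 0.232479)
phase 2: p=0.1116, T=0.346, ωT=0.998902, cosh=1.541791, sinh=1.173508; start (x,ẋ)=(0.114220, 0.232479) → end (x,ẋ)=(0.210138, 0.367311)
phase 3: p=0.4872, T=0.593, ωT=1.711991, cosh=2.860243, sinh=2.679737; start (x,ẋ)=(0.210138, 0.367311) → end (x,ẋ)=(0.035676, -1.092864)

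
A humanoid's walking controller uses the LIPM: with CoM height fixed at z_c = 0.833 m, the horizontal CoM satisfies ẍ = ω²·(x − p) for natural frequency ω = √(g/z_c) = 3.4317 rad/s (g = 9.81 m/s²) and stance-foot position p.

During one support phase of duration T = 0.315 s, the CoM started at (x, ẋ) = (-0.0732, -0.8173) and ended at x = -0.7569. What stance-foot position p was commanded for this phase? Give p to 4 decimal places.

ωT = 3.4317·0.315 = 1.080986; cosh(ωT) = 1.643422, sinh(ωT) = 1.304161
x(T) = p + (x₀−p)·cosh(ωT) + (ẋ₀/ω)·sinh(ωT) ⇒ p·(1 − cosh) = x(T) − x₀·cosh − (ẋ₀/ω)·sinh
numerator   = -0.7569 − (-0.0732)·1.643422 − (-0.8173/3.4317)·1.304161 = -0.326000
denominator = 1 − 1.643422 = -0.643422
p = -0.326000 / -0.643422 = 0.5067

p = 0.5067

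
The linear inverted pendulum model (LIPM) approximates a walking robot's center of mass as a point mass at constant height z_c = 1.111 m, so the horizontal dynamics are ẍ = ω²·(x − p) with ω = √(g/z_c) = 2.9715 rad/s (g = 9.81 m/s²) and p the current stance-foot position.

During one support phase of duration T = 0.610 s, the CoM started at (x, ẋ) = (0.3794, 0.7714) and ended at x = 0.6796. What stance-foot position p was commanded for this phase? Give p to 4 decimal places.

p = 0.6003

ωT = 2.9715·0.610 = 1.812615; cosh(ωT) = 3.144837, sinh(ωT) = 2.981610
x(T) = p + (x₀−p)·cosh(ωT) + (ẋ₀/ω)·sinh(ωT) ⇒ p·(1 − cosh) = x(T) − x₀·cosh − (ẋ₀/ω)·sinh
numerator   = 0.6796 − (0.3794)·3.144837 − (0.7714/2.9715)·2.981610 = -1.287576
denominator = 1 − 3.144837 = -2.144837
p = -1.287576 / -2.144837 = 0.6003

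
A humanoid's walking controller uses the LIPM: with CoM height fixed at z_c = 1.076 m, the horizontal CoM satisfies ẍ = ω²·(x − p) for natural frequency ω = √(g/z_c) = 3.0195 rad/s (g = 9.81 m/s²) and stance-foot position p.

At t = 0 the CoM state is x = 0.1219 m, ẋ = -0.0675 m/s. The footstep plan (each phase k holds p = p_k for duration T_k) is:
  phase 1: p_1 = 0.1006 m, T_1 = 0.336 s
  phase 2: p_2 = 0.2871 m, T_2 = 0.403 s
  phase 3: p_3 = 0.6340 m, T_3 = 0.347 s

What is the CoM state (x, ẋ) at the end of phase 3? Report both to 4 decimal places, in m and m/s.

phase 1: p=0.1006, T=0.336, ωT=1.014552, cosh=1.560346, sinh=1.197781; start (x,ẋ)=(0.121900, -0.067500) → end (x,ẋ)=(0.107059, -0.028288)
phase 2: p=0.2871, T=0.403, ωT=1.216859, cosh=1.836361, sinh=1.540202; start (x,ẋ)=(0.107059, -0.028288) → end (x,ẋ)=(-0.057949, -0.889251)
phase 3: p=0.6340, T=0.347, ωT=1.047766, cosh=1.600998, sinh=1.250278; start (x,ẋ)=(-0.057949, -0.889251) → end (x,ẋ)=(-0.842019, -4.035943)

x = -0.8420, ẋ = -4.0359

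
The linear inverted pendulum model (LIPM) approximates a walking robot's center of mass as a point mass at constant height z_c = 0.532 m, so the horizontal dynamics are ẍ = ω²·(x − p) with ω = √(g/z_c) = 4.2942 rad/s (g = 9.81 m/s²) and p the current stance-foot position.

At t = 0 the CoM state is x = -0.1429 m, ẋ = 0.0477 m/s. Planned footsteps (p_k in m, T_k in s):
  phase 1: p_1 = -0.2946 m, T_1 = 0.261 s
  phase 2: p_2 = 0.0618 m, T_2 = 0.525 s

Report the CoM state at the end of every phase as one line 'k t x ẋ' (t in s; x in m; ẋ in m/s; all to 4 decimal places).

phase 1: p=-0.2946, T=0.261, ωT=1.120786, cosh=1.696644, sinh=1.370621; start (x,ẋ)=(-0.142900, 0.047700) → end (x,ẋ)=(-0.021994, 0.973794)
phase 2: p=0.0618, T=0.525, ωT=2.254455, cosh=4.817514, sinh=4.712584; start (x,ẋ)=(-0.021994, 0.973794) → end (x,ẋ)=(0.726790, 2.995539)

1 0.2610 -0.0220 0.9738
2 0.7860 0.7268 2.9955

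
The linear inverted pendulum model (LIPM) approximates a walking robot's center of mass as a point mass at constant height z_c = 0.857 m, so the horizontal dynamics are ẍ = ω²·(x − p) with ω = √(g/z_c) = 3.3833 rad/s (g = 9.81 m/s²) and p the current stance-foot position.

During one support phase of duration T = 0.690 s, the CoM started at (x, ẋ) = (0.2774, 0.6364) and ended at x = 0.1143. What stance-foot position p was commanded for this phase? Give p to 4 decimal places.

p = 0.5446

ωT = 3.3833·0.690 = 2.334477; cosh(ωT) = 5.210460, sinh(ωT) = 5.113599
x(T) = p + (x₀−p)·cosh(ωT) + (ẋ₀/ω)·sinh(ωT) ⇒ p·(1 − cosh) = x(T) − x₀·cosh − (ẋ₀/ω)·sinh
numerator   = 0.1143 − (0.2774)·5.210460 − (0.6364/3.3833)·5.113599 = -2.292952
denominator = 1 − 5.210460 = -4.210460
p = -2.292952 / -4.210460 = 0.5446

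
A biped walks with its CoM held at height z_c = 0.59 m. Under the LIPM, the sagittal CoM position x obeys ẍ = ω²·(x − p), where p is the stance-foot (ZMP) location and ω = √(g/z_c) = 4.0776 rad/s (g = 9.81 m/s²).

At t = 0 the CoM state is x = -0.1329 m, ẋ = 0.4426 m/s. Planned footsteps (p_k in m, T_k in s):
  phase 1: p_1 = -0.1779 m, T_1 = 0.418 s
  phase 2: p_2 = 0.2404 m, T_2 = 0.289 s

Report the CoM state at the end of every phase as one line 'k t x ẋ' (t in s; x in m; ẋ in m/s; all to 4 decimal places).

phase 1: p=-0.1779, T=0.418, ωT=1.704437, cosh=2.840081, sinh=2.658207; start (x,ẋ)=(-0.132900, 0.442600) → end (x,ẋ)=(0.238437, 1.744780)
phase 2: p=0.2404, T=0.289, ωT=1.178426, cosh=1.778510, sinh=1.470747; start (x,ẋ)=(0.238437, 1.744780) → end (x,ẋ)=(0.866232, 3.091334)

1 0.4180 0.2384 1.7448
2 0.7070 0.8662 3.0913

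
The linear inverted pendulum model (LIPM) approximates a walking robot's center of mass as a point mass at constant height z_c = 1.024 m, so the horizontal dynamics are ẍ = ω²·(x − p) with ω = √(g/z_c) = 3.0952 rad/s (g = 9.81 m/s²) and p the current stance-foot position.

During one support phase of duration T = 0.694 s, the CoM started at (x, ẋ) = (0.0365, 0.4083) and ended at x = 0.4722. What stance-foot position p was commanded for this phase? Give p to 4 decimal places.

ωT = 3.0952·0.694 = 2.148069; cosh(ωT) = 4.342502, sinh(ωT) = 4.225793
x(T) = p + (x₀−p)·cosh(ωT) + (ẋ₀/ω)·sinh(ωT) ⇒ p·(1 − cosh) = x(T) − x₀·cosh − (ẋ₀/ω)·sinh
numerator   = 0.4722 − (0.0365)·4.342502 − (0.4083/3.0952)·4.225793 = -0.243742
denominator = 1 − 4.342502 = -3.342502
p = -0.243742 / -3.342502 = 0.0729

p = 0.0729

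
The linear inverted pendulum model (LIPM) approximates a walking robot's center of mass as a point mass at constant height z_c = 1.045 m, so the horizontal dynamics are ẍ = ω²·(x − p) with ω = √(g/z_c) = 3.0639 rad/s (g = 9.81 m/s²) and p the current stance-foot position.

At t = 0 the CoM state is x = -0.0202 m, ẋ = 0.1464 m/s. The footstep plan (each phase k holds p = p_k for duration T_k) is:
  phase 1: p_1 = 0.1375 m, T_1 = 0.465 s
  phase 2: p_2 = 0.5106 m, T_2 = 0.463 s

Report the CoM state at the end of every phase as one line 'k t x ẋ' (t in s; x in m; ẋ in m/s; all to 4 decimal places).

1 0.4650 -0.1157 -0.6242
2 0.9280 -1.2550 -5.0963

phase 1: p=0.1375, T=0.465, ωT=1.424713, cosh=2.198622, sinh=1.958045; start (x,ẋ)=(-0.020200, 0.146400) → end (x,ẋ)=(-0.115663, -0.624204)
phase 2: p=0.5106, T=0.463, ωT=1.418586, cosh=2.186665, sinh=1.944609; start (x,ẋ)=(-0.115663, -0.624204) → end (x,ẋ)=(-1.254999, -5.096254)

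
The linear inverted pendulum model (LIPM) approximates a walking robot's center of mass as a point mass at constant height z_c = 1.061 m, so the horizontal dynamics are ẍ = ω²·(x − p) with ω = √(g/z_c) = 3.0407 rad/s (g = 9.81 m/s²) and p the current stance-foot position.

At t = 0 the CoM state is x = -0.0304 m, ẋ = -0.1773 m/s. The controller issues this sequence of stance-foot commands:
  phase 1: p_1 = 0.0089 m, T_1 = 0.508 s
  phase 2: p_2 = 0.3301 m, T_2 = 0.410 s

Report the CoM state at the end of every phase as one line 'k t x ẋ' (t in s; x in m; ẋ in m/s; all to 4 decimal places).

1 0.5080 -0.2178 -0.7016
2 0.9180 -1.0698 -3.9796

phase 1: p=0.0089, T=0.508, ωT=1.544676, cosh=2.449916, sinh=2.236535; start (x,ẋ)=(-0.030400, -0.177300) → end (x,ẋ)=(-0.217792, -0.701635)
phase 2: p=0.3301, T=0.410, ωT=1.246687, cosh=1.883127, sinh=1.595672; start (x,ẋ)=(-0.217792, -0.701635) → end (x,ẋ)=(-1.069847, -3.979615)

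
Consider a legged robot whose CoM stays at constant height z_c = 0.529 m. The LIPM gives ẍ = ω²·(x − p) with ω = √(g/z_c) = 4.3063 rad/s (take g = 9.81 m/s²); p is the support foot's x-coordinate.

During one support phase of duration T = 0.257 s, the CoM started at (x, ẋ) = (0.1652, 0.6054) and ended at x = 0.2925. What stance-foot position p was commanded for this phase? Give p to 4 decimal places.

ωT = 4.3063·0.257 = 1.106719; cosh(ωT) = 1.677531, sinh(ωT) = 1.346889
x(T) = p + (x₀−p)·cosh(ωT) + (ẋ₀/ω)·sinh(ωT) ⇒ p·(1 − cosh) = x(T) − x₀·cosh − (ẋ₀/ω)·sinh
numerator   = 0.2925 − (0.1652)·1.677531 − (0.6054/4.3063)·1.346889 = -0.173980
denominator = 1 − 1.677531 = -0.677531
p = -0.173980 / -0.677531 = 0.2568

p = 0.2568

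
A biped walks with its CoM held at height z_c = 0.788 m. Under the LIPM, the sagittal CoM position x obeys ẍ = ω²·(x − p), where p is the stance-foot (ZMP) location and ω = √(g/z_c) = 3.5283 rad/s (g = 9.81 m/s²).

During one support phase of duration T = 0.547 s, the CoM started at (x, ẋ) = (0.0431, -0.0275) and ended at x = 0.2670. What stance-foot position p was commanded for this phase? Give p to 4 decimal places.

ωT = 3.5283·0.547 = 1.929980; cosh(ωT) = 3.517262, sinh(ωT) = 3.372111
x(T) = p + (x₀−p)·cosh(ωT) + (ẋ₀/ω)·sinh(ωT) ⇒ p·(1 − cosh) = x(T) − x₀·cosh − (ẋ₀/ω)·sinh
numerator   = 0.2670 − (0.0431)·3.517262 − (-0.0275/3.5283)·3.372111 = 0.141689
denominator = 1 − 3.517262 = -2.517262
p = 0.141689 / -2.517262 = -0.0563

p = -0.0563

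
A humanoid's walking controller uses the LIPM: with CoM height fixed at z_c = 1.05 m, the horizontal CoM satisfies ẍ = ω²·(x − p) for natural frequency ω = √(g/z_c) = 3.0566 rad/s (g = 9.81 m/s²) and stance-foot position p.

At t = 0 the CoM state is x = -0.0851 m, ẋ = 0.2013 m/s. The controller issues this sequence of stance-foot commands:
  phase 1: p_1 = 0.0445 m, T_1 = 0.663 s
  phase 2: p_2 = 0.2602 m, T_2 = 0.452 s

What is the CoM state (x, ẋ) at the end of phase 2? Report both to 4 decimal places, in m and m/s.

phase 1: p=0.0445, T=0.663, ωT=2.026526, cosh=3.859736, sinh=3.727943; start (x,ẋ)=(-0.085100, 0.201300) → end (x,ẋ)=(-0.210209, -0.699805)
phase 2: p=0.2602, T=0.452, ωT=1.381583, cosh=2.116190, sinh=1.865010; start (x,ẋ)=(-0.210209, -0.699805) → end (x,ẋ)=(-1.162266, -4.162528)

x = -1.1623, ẋ = -4.1625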